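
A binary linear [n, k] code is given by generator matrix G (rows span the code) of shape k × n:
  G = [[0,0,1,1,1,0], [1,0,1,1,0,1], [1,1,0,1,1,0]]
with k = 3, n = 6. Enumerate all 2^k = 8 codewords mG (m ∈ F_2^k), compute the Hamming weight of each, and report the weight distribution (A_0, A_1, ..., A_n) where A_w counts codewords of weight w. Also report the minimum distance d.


Weight distribution: A_0 = 1, A_3 = 4, A_4 = 3. Minimum distance d = 3.

Enumerate all 2^3 = 8 messages m ∈ F_2^3.
For each, compute codeword c = mG in F_2^6, then tally its weight.
  m = 000 → c = 000000, weight = 0.
  m = 100 → c = 001110, weight = 3.
  m = 010 → c = 101101, weight = 4.
  m = 110 → c = 100011, weight = 3.
  m = 001 → c = 110110, weight = 4.
  m = 101 → c = 111000, weight = 3.
  m = 011 → c = 011011, weight = 4.
  m = 111 → c = 010101, weight = 3.
Tally weights:
  weight 0: 1 codewords.
  weight 3: 4 codewords.
  weight 4: 3 codewords.
Minimum distance d = smallest w > 0 with A_w > 0 = 3.
Sanity: Σ A_w = 8 = 2^3 = 8 ✓.


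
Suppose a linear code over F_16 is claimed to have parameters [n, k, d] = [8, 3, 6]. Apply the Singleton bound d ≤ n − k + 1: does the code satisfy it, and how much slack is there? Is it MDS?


Singleton RHS = n − k + 1 = 6, slack = 0, bound satisfied, MDS.

Singleton bound: d ≤ n − k + 1.
Here n = 8, k = 3, so n − k + 1 = 6.
Given d = 6, check d ≤ 6: YES.
Slack = (n − k + 1) − d = 0.
The code is MDS (slack = 0).
Description: the claimed parameters are [8, 3, 6]_16; such a code would be MDS (meets Singleton bound).


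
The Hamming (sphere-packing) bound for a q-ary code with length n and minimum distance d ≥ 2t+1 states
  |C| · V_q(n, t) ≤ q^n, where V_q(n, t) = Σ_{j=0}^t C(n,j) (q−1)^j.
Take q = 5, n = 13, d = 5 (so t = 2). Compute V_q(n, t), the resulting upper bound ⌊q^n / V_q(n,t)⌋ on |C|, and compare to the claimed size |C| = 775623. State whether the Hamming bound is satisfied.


V_q(n, t) = 1301, q^n = 1220703125, Hamming bound = 938280, |C| = 775623 ≤ bound (satisfied).

Step 1: Compute V_q(n, t) = Σ_{j=0}^2 C(n, j) (q−1)^j.
  j = 0: C(13,0)·(4)^0 = 1·1 = 1.
  j = 1: C(13,1)·(4)^1 = 13·4 = 52.
  j = 2: C(13,2)·(4)^2 = 78·16 = 1248.
  V_q(n, t) = 1 + 52 + 1248 = 1301.
Step 2: q^n = 5^13 = 1220703125.
Step 3: Hamming bound ⌊q^n / V_q(n,t)⌋ = ⌊1220703125/1301⌋ = 938280.
Step 4: Compare |C| = 775623 to 938280: satisfied.
The claimed |C| lies below the Hamming bound.


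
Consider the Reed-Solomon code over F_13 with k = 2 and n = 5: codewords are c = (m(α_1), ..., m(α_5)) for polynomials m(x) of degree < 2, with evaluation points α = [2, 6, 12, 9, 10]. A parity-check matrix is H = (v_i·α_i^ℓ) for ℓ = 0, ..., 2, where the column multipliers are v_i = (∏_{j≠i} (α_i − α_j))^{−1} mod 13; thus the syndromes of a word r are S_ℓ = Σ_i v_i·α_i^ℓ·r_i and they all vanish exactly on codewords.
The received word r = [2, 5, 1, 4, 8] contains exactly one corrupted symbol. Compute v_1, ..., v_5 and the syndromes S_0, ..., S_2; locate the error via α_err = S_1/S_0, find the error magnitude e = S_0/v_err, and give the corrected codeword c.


S = (7, 6, 7), error at position 3, error magnitude e = 11, c = [2, 5, 3, 4, 8].

Step 1: column multipliers v_i = (∏_{j≠i}(α_i − α_j))^{−1} mod 13.
  i = 1 (α = 2): (2−6)(2−12)(2−9)(2−10) = (−4)·(−10)·(−7)·(−8) = 2240 ≡ 4, so v_1 = 4^{−1} = 10 (mod 13).
  i = 2 (α = 6): (6−2)(6−12)(6−9)(6−10) = 4·(−6)·(−3)·(−4) = −288 ≡ 11, so v_2 = 11^{−1} = 6 (mod 13).
  i = 3 (α = 12): (12−2)(12−6)(12−9)(12−10) = 10·6·3·2 = 360 ≡ 9, so v_3 = 9^{−1} = 3 (mod 13).
  i = 4 (α = 9): (9−2)(9−6)(9−12)(9−10) = 7·3·(−3)·(−1) = 63 ≡ 11, so v_4 = 11^{−1} = 6 (mod 13).
  i = 5 (α = 10): (10−2)(10−6)(10−12)(10−9) = 8·4·(−2)·1 = −64 ≡ 1, so v_5 = 1^{−1} = 1 (mod 13).
  v = [10, 6, 3, 6, 1].
Step 2: syndromes of r = [2, 5, 1, 4, 8] (all sums mod 13).
  S_0 = Σ v_i r_i = 10·2 + 6·5 + 3·1 + 6·4 + 1·8 = 85 ≡ 7.
  S_1 = Σ v_i α_i r_i = 10·2·2 + 6·6·5 + 3·12·1 + 6·9·4 + 1·10·8 = 552 ≡ 6.
  α_i^2 mod 13 = [4, 10, 1, 3, 9].
  S_2 = Σ v_i α_i^2 r_i = 10·4·2 + 6·10·5 + 3·1·1 + 6·3·4 + 1·9·8 = 527 ≡ 7.
  S = (7, 6, 7) ≠ 0, so r is not a codeword (an error is present).
Step 3: locate the error. For a single error e at position i, S_ℓ = v_i·e·α_i^ℓ, so α_err = S_1/S_0.
  S_0^{−1} = 7^{−1} = 2 (mod 13), so α_err = 6·2 = 12 ≡ 12 = α_3. Error position i = 3.
  Consistency check: S_2/S_1 = 7·11 = 77 ≡ 12 = α_err ✓ (single-error assumption holds).
Step 4: error magnitude e = S_0/v_3 = S_0·∏_{j≠3}(α_3 − α_j) = 7·9 = 63 ≡ 11 (mod 13).
Step 5: correct position 3: c_3 = r_3 − e = 1 − 11 ≡ 3 (mod 13). Hence c = [2, 5, 3, 4, 8].
  Check: interpolating c through the α_i gives m(x) = 7 + 4·x (degree < 2) with m(α_i) = c_i for every i, so c is indeed a codeword.


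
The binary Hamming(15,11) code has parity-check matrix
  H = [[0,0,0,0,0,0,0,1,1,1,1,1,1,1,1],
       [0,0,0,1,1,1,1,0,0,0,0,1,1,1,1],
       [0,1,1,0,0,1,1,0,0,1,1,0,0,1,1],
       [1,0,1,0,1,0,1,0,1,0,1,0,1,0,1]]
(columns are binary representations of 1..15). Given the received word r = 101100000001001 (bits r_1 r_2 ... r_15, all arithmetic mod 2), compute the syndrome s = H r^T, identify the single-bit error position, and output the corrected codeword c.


s = (0, 1, 0, 1)^T, error position = 5, corrected codeword c = 101110000001001

Compute s = H r^T mod 2 one row at a time:
  s_1 = 0 + 0 + 0 + 0 + 1 + 0 + 0 + 1 = 2 ≡ 0 (mod 2).
  s_2 = 1 + 0 + 0 + 0 + 1 + 0 + 0 + 1 = 3 ≡ 1 (mod 2).
  s_3 = 0 + 1 + 0 + 0 + 0 + 0 + 0 + 1 = 2 ≡ 0 (mod 2).
  s_4 = 1 + 1 + 0 + 0 + 0 + 0 + 0 + 1 = 3 ≡ 1 (mod 2).
s = (0, 1, 0, 1)^T — this equals column 5 of H (binary 0101), so error is at position 5.
Correct: flip bit 5 of r = 101100000001001 to get c = 101110000001001.


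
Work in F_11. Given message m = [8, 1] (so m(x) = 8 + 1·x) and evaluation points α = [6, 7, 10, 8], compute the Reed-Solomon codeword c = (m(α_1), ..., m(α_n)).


c = [3, 4, 7, 5]

Message polynomial: m(x) = 8 + 1·x (mod 11).
For each evaluation point α_i, compute m(α_i) mod 11:
  α_1 = 6: Horner steps 1 → 3, so m(6) = 3.
  α_2 = 7: Horner steps 1 → 4, so m(7) = 4.
  α_3 = 10: Horner steps 1 → 7, so m(10) = 7.
  α_4 = 8: Horner steps 1 → 5, so m(8) = 5.
Codeword c = [3, 4, 7, 5] ∈ F_11^4.


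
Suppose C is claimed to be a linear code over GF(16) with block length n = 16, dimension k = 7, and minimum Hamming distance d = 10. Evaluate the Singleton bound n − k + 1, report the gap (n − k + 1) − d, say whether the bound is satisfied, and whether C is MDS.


Singleton RHS = n − k + 1 = 10, slack = 0, bound satisfied, MDS.

Singleton bound: d ≤ n − k + 1.
Here n = 16, k = 7, so n − k + 1 = 10.
Given d = 10, check d ≤ 10: YES.
Slack = (n − k + 1) − d = 0.
The code is MDS (slack = 0).
Description: the claimed parameters are [16, 7, 10]_16; such a code would be MDS (meets Singleton bound).


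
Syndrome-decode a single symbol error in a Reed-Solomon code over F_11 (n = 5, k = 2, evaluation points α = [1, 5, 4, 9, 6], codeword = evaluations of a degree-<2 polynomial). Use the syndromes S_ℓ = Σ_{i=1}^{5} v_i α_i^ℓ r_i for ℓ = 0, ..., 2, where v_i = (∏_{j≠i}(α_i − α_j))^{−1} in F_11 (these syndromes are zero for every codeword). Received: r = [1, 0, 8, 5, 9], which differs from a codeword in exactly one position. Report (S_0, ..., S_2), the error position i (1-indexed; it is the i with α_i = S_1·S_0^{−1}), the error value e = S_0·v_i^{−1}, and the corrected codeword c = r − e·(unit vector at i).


S = (6, 8, 7), error at position 2, error magnitude e = 8, c = [1, 3, 8, 5, 9].

Step 1: column multipliers v_i = (∏_{j≠i}(α_i − α_j))^{−1} mod 11.
  i = 1 (α = 1): (1−5)(1−4)(1−9)(1−6) = (−4)·(−3)·(−8)·(−5) = 480 ≡ 7, so v_1 = 7^{−1} = 8 (mod 11).
  i = 2 (α = 5): (5−1)(5−4)(5−9)(5−6) = 4·1·(−4)·(−1) = 16 ≡ 5, so v_2 = 5^{−1} = 9 (mod 11).
  i = 3 (α = 4): (4−1)(4−5)(4−9)(4−6) = 3·(−1)·(−5)·(−2) = −30 ≡ 3, so v_3 = 3^{−1} = 4 (mod 11).
  i = 4 (α = 9): (9−1)(9−5)(9−4)(9−6) = 8·4·5·3 = 480 ≡ 7, so v_4 = 7^{−1} = 8 (mod 11).
  i = 5 (α = 6): (6−1)(6−5)(6−4)(6−9) = 5·1·2·(−3) = −30 ≡ 3, so v_5 = 3^{−1} = 4 (mod 11).
  v = [8, 9, 4, 8, 4].
Step 2: syndromes of r = [1, 0, 8, 5, 9] (all sums mod 11).
  S_0 = Σ v_i r_i = 8·1 + 9·0 + 4·8 + 8·5 + 4·9 = 116 ≡ 6.
  S_1 = Σ v_i α_i r_i = 8·1·1 + 9·5·0 + 4·4·8 + 8·9·5 + 4·6·9 = 712 ≡ 8.
  α_i^2 mod 11 = [1, 3, 5, 4, 3].
  S_2 = Σ v_i α_i^2 r_i = 8·1·1 + 9·3·0 + 4·5·8 + 8·4·5 + 4·3·9 = 436 ≡ 7.
  S = (6, 8, 7) ≠ 0, so r is not a codeword (an error is present).
Step 3: locate the error. For a single error e at position i, S_ℓ = v_i·e·α_i^ℓ, so α_err = S_1/S_0.
  S_0^{−1} = 6^{−1} = 2 (mod 11), so α_err = 8·2 = 16 ≡ 5 = α_2. Error position i = 2.
  Consistency check: S_2/S_1 = 7·7 = 49 ≡ 5 = α_err ✓ (single-error assumption holds).
Step 4: error magnitude e = S_0/v_2 = S_0·∏_{j≠2}(α_2 − α_j) = 6·5 = 30 ≡ 8 (mod 11).
Step 5: correct position 2: c_2 = r_2 − e = 0 − 8 ≡ 3 (mod 11). Hence c = [1, 3, 8, 5, 9].
  Check: interpolating c through the α_i gives m(x) = 6 + 6·x (degree < 2) with m(α_i) = c_i for every i, so c is indeed a codeword.


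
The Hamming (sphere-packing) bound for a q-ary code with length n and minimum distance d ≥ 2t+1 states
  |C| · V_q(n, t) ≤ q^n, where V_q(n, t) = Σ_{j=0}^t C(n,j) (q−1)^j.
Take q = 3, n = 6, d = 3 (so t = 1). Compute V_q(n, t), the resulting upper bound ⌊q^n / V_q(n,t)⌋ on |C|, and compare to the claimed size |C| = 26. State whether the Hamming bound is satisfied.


V_q(n, t) = 13, q^n = 729, Hamming bound = 56, |C| = 26 ≤ bound (satisfied).

Step 1: Compute V_q(n, t) = Σ_{j=0}^1 C(n, j) (q−1)^j.
  j = 0: C(6,0)·(2)^0 = 1·1 = 1.
  j = 1: C(6,1)·(2)^1 = 6·2 = 12.
  V_q(n, t) = 1 + 12 = 13.
Step 2: q^n = 3^6 = 729.
Step 3: Hamming bound ⌊q^n / V_q(n,t)⌋ = ⌊729/13⌋ = 56.
Step 4: Compare |C| = 26 to 56: satisfied.
The claimed |C| lies below the Hamming bound.


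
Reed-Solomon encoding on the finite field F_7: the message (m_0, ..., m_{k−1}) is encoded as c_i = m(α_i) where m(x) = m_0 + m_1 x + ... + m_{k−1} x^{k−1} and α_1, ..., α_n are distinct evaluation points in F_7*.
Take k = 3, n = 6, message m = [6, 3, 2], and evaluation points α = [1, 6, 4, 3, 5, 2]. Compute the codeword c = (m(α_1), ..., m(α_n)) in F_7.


c = [4, 5, 1, 5, 1, 6]

Message polynomial: m(x) = 6 + 3·x + 2·x^2 (mod 7).
For each evaluation point α_i, compute m(α_i) mod 7:
  α_1 = 1: Horner steps 2 → 5 → 4, so m(1) = 4.
  α_2 = 6: Horner steps 2 → 1 → 5, so m(6) = 5.
  α_3 = 4: Horner steps 2 → 4 → 1, so m(4) = 1.
  α_4 = 3: Horner steps 2 → 2 → 5, so m(3) = 5.
  α_5 = 5: Horner steps 2 → 6 → 1, so m(5) = 1.
  α_6 = 2: Horner steps 2 → 0 → 6, so m(2) = 6.
Codeword c = [4, 5, 1, 5, 1, 6] ∈ F_7^6.


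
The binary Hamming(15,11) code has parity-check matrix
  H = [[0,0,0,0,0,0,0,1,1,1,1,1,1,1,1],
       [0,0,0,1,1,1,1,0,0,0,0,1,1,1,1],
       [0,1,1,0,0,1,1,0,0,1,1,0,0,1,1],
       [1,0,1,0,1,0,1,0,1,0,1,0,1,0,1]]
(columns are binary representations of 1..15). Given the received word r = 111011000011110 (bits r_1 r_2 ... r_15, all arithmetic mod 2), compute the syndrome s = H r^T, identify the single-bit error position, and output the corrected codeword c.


s = (0, 1, 1, 1)^T, error position = 7, corrected codeword c = 111011100011110

Compute s = H r^T mod 2 one row at a time:
  s_1 = 0 + 0 + 0 + 1 + 1 + 1 + 1 + 0 = 4 ≡ 0 (mod 2).
  s_2 = 0 + 1 + 1 + 0 + 1 + 1 + 1 + 0 = 5 ≡ 1 (mod 2).
  s_3 = 1 + 1 + 1 + 0 + 0 + 1 + 1 + 0 = 5 ≡ 1 (mod 2).
  s_4 = 1 + 1 + 1 + 0 + 0 + 1 + 1 + 0 = 5 ≡ 1 (mod 2).
s = (0, 1, 1, 1)^T — this equals column 7 of H (binary 0111), so error is at position 7.
Correct: flip bit 7 of r = 111011000011110 to get c = 111011100011110.


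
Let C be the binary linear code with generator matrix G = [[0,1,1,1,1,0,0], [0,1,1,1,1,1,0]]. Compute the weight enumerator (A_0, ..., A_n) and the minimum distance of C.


Weight distribution: A_0 = 1, A_1 = 1, A_4 = 1, A_5 = 1. Minimum distance d = 1.

Enumerate all 2^2 = 4 messages m ∈ F_2^2.
For each, compute codeword c = mG in F_2^7, then tally its weight.
  m = 00 → c = 0000000, weight = 0.
  m = 10 → c = 0111100, weight = 4.
  m = 01 → c = 0111110, weight = 5.
  m = 11 → c = 0000010, weight = 1.
Tally weights:
  weight 0: 1 codewords.
  weight 1: 1 codewords.
  weight 4: 1 codewords.
  weight 5: 1 codewords.
Minimum distance d = smallest w > 0 with A_w > 0 = 1.
Sanity: Σ A_w = 4 = 2^2 = 4 ✓.


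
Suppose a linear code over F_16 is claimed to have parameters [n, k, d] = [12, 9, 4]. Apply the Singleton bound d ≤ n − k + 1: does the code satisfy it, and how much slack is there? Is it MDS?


Singleton RHS = n − k + 1 = 4, slack = 0, bound satisfied, MDS.

Singleton bound: d ≤ n − k + 1.
Here n = 12, k = 9, so n − k + 1 = 4.
Given d = 4, check d ≤ 4: YES.
Slack = (n − k + 1) − d = 0.
The code is MDS (slack = 0).
Description: the claimed parameters are [12, 9, 4]_16; such a code would be MDS (meets Singleton bound).


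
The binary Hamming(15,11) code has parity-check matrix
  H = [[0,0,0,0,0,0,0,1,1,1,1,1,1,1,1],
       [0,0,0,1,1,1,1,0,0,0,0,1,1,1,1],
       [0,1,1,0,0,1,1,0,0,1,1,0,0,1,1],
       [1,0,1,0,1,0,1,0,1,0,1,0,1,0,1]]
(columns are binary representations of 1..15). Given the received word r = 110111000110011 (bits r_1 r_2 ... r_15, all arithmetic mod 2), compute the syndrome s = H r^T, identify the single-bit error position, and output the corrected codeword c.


s = (0, 1, 0, 0)^T, error position = 4, corrected codeword c = 110011000110011

Compute s = H r^T mod 2 one row at a time:
  s_1 = 0 + 0 + 1 + 1 + 0 + 0 + 1 + 1 = 4 ≡ 0 (mod 2).
  s_2 = 1 + 1 + 1 + 0 + 0 + 0 + 1 + 1 = 5 ≡ 1 (mod 2).
  s_3 = 1 + 0 + 1 + 0 + 1 + 1 + 1 + 1 = 6 ≡ 0 (mod 2).
  s_4 = 1 + 0 + 1 + 0 + 0 + 1 + 0 + 1 = 4 ≡ 0 (mod 2).
s = (0, 1, 0, 0)^T — this equals column 4 of H (binary 0100), so error is at position 4.
Correct: flip bit 4 of r = 110111000110011 to get c = 110011000110011.


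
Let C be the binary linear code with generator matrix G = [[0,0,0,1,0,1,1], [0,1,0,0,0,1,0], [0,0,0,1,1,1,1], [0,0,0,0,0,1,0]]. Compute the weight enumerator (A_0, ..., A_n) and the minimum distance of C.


Weight distribution: A_0 = 1, A_1 = 3, A_2 = 4, A_3 = 4, A_4 = 3, A_5 = 1. Minimum distance d = 1.

Enumerate all 2^4 = 16 messages m ∈ F_2^4.
For each, compute codeword c = mG in F_2^7, then tally its weight.
  m = 0000 → c = 0000000, weight = 0.
  m = 1000 → c = 0001011, weight = 3.
  m = 0100 → c = 0100010, weight = 2.
  m = 1100 → c = 0101001, weight = 3.
  m = 0010 → c = 0001111, weight = 4.
  m = 1010 → c = 0000100, weight = 1.
  m = 0110 → c = 0101101, weight = 4.
  m = 1110 → c = 0100110, weight = 3.
  m = 0001 → c = 0000010, weight = 1.
  m = 1001 → c = 0001001, weight = 2.
  m = 0101 → c = 0100000, weight = 1.
  m = 1101 → c = 0101011, weight = 4.
  m = 0011 → c = 0001101, weight = 3.
  m = 1011 → c = 0000110, weight = 2.
  m = 0111 → c = 0101111, weight = 5.
  m = 1111 → c = 0100100, weight = 2.
Tally weights:
  weight 0: 1 codewords.
  weight 1: 3 codewords.
  weight 2: 4 codewords.
  weight 3: 4 codewords.
  weight 4: 3 codewords.
  weight 5: 1 codewords.
Minimum distance d = smallest w > 0 with A_w > 0 = 1.
Sanity: Σ A_w = 16 = 2^4 = 16 ✓.


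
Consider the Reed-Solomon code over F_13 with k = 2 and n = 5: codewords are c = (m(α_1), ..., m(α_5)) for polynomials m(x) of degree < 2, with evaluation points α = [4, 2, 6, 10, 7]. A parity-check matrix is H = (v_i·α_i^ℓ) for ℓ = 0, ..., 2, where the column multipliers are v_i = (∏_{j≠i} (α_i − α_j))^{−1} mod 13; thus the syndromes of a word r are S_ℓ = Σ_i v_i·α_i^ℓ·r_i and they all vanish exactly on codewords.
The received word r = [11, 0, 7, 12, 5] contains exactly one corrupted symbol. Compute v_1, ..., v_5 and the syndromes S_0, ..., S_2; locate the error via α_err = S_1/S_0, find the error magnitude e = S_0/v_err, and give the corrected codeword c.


S = (3, 6, 12), error at position 2, error magnitude e = 11, c = [11, 2, 7, 12, 5].

Step 1: column multipliers v_i = (∏_{j≠i}(α_i − α_j))^{−1} mod 13.
  i = 1 (α = 4): (4−2)(4−6)(4−10)(4−7) = 2·(−2)·(−6)·(−3) = −72 ≡ 6, so v_1 = 6^{−1} = 11 (mod 13).
  i = 2 (α = 2): (2−4)(2−6)(2−10)(2−7) = (−2)·(−4)·(−8)·(−5) = 320 ≡ 8, so v_2 = 8^{−1} = 5 (mod 13).
  i = 3 (α = 6): (6−4)(6−2)(6−10)(6−7) = 2·4·(−4)·(−1) = 32 ≡ 6, so v_3 = 6^{−1} = 11 (mod 13).
  i = 4 (α = 10): (10−4)(10−2)(10−6)(10−7) = 6·8·4·3 = 576 ≡ 4, so v_4 = 4^{−1} = 10 (mod 13).
  i = 5 (α = 7): (7−4)(7−2)(7−6)(7−10) = 3·5·1·(−3) = −45 ≡ 7, so v_5 = 7^{−1} = 2 (mod 13).
  v = [11, 5, 11, 10, 2].
Step 2: syndromes of r = [11, 0, 7, 12, 5] (all sums mod 13).
  S_0 = Σ v_i r_i = 11·11 + 5·0 + 11·7 + 10·12 + 2·5 = 328 ≡ 3.
  S_1 = Σ v_i α_i r_i = 11·4·11 + 5·2·0 + 11·6·7 + 10·10·12 + 2·7·5 = 2216 ≡ 6.
  α_i^2 mod 13 = [3, 4, 10, 9, 10].
  S_2 = Σ v_i α_i^2 r_i = 11·3·11 + 5·4·0 + 11·10·7 + 10·9·12 + 2·10·5 = 2313 ≡ 12.
  S = (3, 6, 12) ≠ 0, so r is not a codeword (an error is present).
Step 3: locate the error. For a single error e at position i, S_ℓ = v_i·e·α_i^ℓ, so α_err = S_1/S_0.
  S_0^{−1} = 3^{−1} = 9 (mod 13), so α_err = 6·9 = 54 ≡ 2 = α_2. Error position i = 2.
  Consistency check: S_2/S_1 = 12·11 = 132 ≡ 2 = α_err ✓ (single-error assumption holds).
Step 4: error magnitude e = S_0/v_2 = S_0·∏_{j≠2}(α_2 − α_j) = 3·8 = 24 ≡ 11 (mod 13).
Step 5: correct position 2: c_2 = r_2 − e = 0 − 11 ≡ 2 (mod 13). Hence c = [11, 2, 7, 12, 5].
  Check: interpolating c through the α_i gives m(x) = 6 + 11·x (degree < 2) with m(α_i) = c_i for every i, so c is indeed a codeword.


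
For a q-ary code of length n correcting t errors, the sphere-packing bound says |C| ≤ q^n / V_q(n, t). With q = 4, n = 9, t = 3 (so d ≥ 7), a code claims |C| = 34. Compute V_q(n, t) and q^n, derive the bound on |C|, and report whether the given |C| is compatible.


V_q(n, t) = 2620, q^n = 262144, Hamming bound = 100, |C| = 34 ≤ bound (satisfied).

Step 1: Compute V_q(n, t) = Σ_{j=0}^3 C(n, j) (q−1)^j.
  j = 0: C(9,0)·(3)^0 = 1·1 = 1.
  j = 1: C(9,1)·(3)^1 = 9·3 = 27.
  j = 2: C(9,2)·(3)^2 = 36·9 = 324.
  j = 3: C(9,3)·(3)^3 = 84·27 = 2268.
  V_q(n, t) = 1 + 27 + 324 + 2268 = 2620.
Step 2: q^n = 4^9 = 262144.
Step 3: Hamming bound ⌊q^n / V_q(n,t)⌋ = ⌊262144/2620⌋ = 100.
Step 4: Compare |C| = 34 to 100: satisfied.
The claimed |C| lies below the Hamming bound.


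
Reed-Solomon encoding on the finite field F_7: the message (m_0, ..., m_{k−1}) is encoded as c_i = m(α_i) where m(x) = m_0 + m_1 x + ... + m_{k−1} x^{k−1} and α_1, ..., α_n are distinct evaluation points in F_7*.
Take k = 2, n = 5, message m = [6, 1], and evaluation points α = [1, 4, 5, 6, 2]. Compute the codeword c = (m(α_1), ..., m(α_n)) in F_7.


c = [0, 3, 4, 5, 1]

Message polynomial: m(x) = 6 + 1·x (mod 7).
For each evaluation point α_i, compute m(α_i) mod 7:
  α_1 = 1: Horner steps 1 → 0, so m(1) = 0.
  α_2 = 4: Horner steps 1 → 3, so m(4) = 3.
  α_3 = 5: Horner steps 1 → 4, so m(5) = 4.
  α_4 = 6: Horner steps 1 → 5, so m(6) = 5.
  α_5 = 2: Horner steps 1 → 1, so m(2) = 1.
Codeword c = [0, 3, 4, 5, 1] ∈ F_7^5.


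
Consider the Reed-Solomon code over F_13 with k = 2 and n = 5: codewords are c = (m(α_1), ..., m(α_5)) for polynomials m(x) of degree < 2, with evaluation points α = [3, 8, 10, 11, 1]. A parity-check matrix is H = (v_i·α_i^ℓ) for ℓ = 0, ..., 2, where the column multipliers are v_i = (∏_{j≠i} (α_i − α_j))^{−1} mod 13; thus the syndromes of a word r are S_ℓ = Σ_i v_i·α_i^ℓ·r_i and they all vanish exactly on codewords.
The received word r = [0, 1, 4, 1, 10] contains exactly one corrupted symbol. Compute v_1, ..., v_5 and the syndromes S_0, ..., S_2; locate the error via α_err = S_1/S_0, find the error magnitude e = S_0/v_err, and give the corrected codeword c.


S = (9, 8, 10), error at position 4, error magnitude e = 2, c = [0, 1, 4, 12, 10].

Step 1: column multipliers v_i = (∏_{j≠i}(α_i − α_j))^{−1} mod 13.
  i = 1 (α = 3): (3−8)(3−10)(3−11)(3−1) = (−5)·(−7)·(−8)·2 = −560 ≡ 12, so v_1 = 12^{−1} = 12 (mod 13).
  i = 2 (α = 8): (8−3)(8−10)(8−11)(8−1) = 5·(−2)·(−3)·7 = 210 ≡ 2, so v_2 = 2^{−1} = 7 (mod 13).
  i = 3 (α = 10): (10−3)(10−8)(10−11)(10−1) = 7·2·(−1)·9 = −126 ≡ 4, so v_3 = 4^{−1} = 10 (mod 13).
  i = 4 (α = 11): (11−3)(11−8)(11−10)(11−1) = 8·3·1·10 = 240 ≡ 6, so v_4 = 6^{−1} = 11 (mod 13).
  i = 5 (α = 1): (1−3)(1−8)(1−10)(1−11) = (−2)·(−7)·(−9)·(−10) = 1260 ≡ 12, so v_5 = 12^{−1} = 12 (mod 13).
  v = [12, 7, 10, 11, 12].
Step 2: syndromes of r = [0, 1, 4, 1, 10] (all sums mod 13).
  S_0 = Σ v_i r_i = 12·0 + 7·1 + 10·4 + 11·1 + 12·10 = 178 ≡ 9.
  S_1 = Σ v_i α_i r_i = 12·3·0 + 7·8·1 + 10·10·4 + 11·11·1 + 12·1·10 = 697 ≡ 8.
  α_i^2 mod 13 = [9, 12, 9, 4, 1].
  S_2 = Σ v_i α_i^2 r_i = 12·9·0 + 7·12·1 + 10·9·4 + 11·4·1 + 12·1·10 = 608 ≡ 10.
  S = (9, 8, 10) ≠ 0, so r is not a codeword (an error is present).
Step 3: locate the error. For a single error e at position i, S_ℓ = v_i·e·α_i^ℓ, so α_err = S_1/S_0.
  S_0^{−1} = 9^{−1} = 3 (mod 13), so α_err = 8·3 = 24 ≡ 11 = α_4. Error position i = 4.
  Consistency check: S_2/S_1 = 10·5 = 50 ≡ 11 = α_err ✓ (single-error assumption holds).
Step 4: error magnitude e = S_0/v_4 = S_0·∏_{j≠4}(α_4 − α_j) = 9·6 = 54 ≡ 2 (mod 13).
Step 5: correct position 4: c_4 = r_4 − e = 1 − 2 ≡ 12 (mod 13). Hence c = [0, 1, 4, 12, 10].
  Check: interpolating c through the α_i gives m(x) = 2 + 8·x (degree < 2) with m(α_i) = c_i for every i, so c is indeed a codeword.


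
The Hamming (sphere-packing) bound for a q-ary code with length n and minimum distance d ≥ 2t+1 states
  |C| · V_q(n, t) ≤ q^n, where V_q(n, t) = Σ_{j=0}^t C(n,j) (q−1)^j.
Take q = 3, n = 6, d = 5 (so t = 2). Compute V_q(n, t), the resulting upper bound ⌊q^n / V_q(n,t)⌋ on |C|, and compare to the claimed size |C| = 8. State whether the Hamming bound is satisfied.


V_q(n, t) = 73, q^n = 729, Hamming bound = 9, |C| = 8 ≤ bound (satisfied).

Step 1: Compute V_q(n, t) = Σ_{j=0}^2 C(n, j) (q−1)^j.
  j = 0: C(6,0)·(2)^0 = 1·1 = 1.
  j = 1: C(6,1)·(2)^1 = 6·2 = 12.
  j = 2: C(6,2)·(2)^2 = 15·4 = 60.
  V_q(n, t) = 1 + 12 + 60 = 73.
Step 2: q^n = 3^6 = 729.
Step 3: Hamming bound ⌊q^n / V_q(n,t)⌋ = ⌊729/73⌋ = 9.
Step 4: Compare |C| = 8 to 9: satisfied.
The claimed |C| lies below the Hamming bound.


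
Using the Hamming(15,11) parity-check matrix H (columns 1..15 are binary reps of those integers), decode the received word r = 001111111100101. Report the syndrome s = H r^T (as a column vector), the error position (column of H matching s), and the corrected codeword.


s = (1, 0, 1, 0)^T, error position = 10, corrected codeword c = 001111111000101

Compute s = H r^T mod 2 one row at a time:
  s_1 = 1 + 1 + 1 + 0 + 0 + 1 + 0 + 1 = 5 ≡ 1 (mod 2).
  s_2 = 1 + 1 + 1 + 1 + 0 + 1 + 0 + 1 = 6 ≡ 0 (mod 2).
  s_3 = 0 + 1 + 1 + 1 + 1 + 0 + 0 + 1 = 5 ≡ 1 (mod 2).
  s_4 = 0 + 1 + 1 + 1 + 1 + 0 + 1 + 1 = 6 ≡ 0 (mod 2).
s = (1, 0, 1, 0)^T — this equals column 10 of H (binary 1010), so error is at position 10.
Correct: flip bit 10 of r = 001111111100101 to get c = 001111111000101.


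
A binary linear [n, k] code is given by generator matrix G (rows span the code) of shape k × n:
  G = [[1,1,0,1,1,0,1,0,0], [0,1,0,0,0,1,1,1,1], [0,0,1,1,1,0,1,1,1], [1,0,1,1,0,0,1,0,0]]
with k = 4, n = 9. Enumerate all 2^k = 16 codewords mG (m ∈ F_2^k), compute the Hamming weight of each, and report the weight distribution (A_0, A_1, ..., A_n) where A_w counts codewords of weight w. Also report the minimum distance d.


Weight distribution: A_0 = 1, A_2 = 1, A_3 = 1, A_4 = 3, A_5 = 6, A_6 = 3, A_7 = 1. Minimum distance d = 2.

Enumerate all 2^4 = 16 messages m ∈ F_2^4.
For each, compute codeword c = mG in F_2^9, then tally its weight.
  m = 0000 → c = 000000000, weight = 0.
  m = 1000 → c = 110110100, weight = 5.
  m = 0100 → c = 010001111, weight = 5.
  m = 1100 → c = 100111011, weight = 6.
  m = 0010 → c = 001110111, weight = 6.
  m = 1010 → c = 111000011, weight = 5.
  m = 0110 → c = 011111000, weight = 5.
  m = 1110 → c = 101001100, weight = 4.
  m = 0001 → c = 101100100, weight = 4.
  m = 1001 → c = 011010000, weight = 3.
  m = 0101 → c = 111101011, weight = 7.
  m = 1101 → c = 001011111, weight = 6.
  m = 0011 → c = 100010011, weight = 4.
  m = 1011 → c = 010100111, weight = 5.
  m = 0111 → c = 110011100, weight = 5.
  m = 1111 → c = 000101000, weight = 2.
Tally weights:
  weight 0: 1 codewords.
  weight 2: 1 codewords.
  weight 3: 1 codewords.
  weight 4: 3 codewords.
  weight 5: 6 codewords.
  weight 6: 3 codewords.
  weight 7: 1 codewords.
Minimum distance d = smallest w > 0 with A_w > 0 = 2.
Sanity: Σ A_w = 16 = 2^4 = 16 ✓.


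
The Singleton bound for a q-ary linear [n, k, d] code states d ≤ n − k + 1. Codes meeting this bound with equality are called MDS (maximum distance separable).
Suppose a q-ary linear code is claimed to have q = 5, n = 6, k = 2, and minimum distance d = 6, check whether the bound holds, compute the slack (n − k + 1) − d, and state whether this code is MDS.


Singleton RHS = n − k + 1 = 5, slack = -1, bound violated (no such code; not MDS).

Singleton bound: d ≤ n − k + 1.
Here n = 6, k = 2, so n − k + 1 = 5.
Given d = 6, check d ≤ 5: NO.
Slack = (n − k + 1) − d = -1.
The slack is negative: d = 6 exceeds n − k + 1 = 5 by 1, so the Singleton bound is violated and no linear [6, 2, 6]_5 code can exist. In particular it is not MDS (MDS requires d = n − k + 1 exactly).
Description: the claimed parameters are [6, 2, 6]_5; such a code would be impossible (violates the Singleton bound).


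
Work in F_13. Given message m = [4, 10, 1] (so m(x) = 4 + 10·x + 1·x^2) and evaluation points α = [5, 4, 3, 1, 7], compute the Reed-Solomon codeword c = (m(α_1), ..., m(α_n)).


c = [1, 8, 4, 2, 6]

Message polynomial: m(x) = 4 + 10·x + 1·x^2 (mod 13).
For each evaluation point α_i, compute m(α_i) mod 13:
  α_1 = 5: Horner steps 1 → 2 → 1, so m(5) = 1.
  α_2 = 4: Horner steps 1 → 1 → 8, so m(4) = 8.
  α_3 = 3: Horner steps 1 → 0 → 4, so m(3) = 4.
  α_4 = 1: Horner steps 1 → 11 → 2, so m(1) = 2.
  α_5 = 7: Horner steps 1 → 4 → 6, so m(7) = 6.
Codeword c = [1, 8, 4, 2, 6] ∈ F_13^5.


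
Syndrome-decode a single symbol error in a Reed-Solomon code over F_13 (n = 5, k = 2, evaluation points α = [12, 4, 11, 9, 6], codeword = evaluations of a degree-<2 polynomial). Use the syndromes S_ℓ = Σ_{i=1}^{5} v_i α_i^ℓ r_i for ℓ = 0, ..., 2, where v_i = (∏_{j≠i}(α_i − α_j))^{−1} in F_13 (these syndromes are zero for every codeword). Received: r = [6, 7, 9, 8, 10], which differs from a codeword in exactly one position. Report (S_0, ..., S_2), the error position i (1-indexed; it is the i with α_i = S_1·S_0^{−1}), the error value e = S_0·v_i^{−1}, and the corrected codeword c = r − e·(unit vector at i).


S = (3, 7, 12), error at position 3, error magnitude e = 11, c = [6, 7, 11, 8, 10].

Step 1: column multipliers v_i = (∏_{j≠i}(α_i − α_j))^{−1} mod 13.
  i = 1 (α = 12): (12−4)(12−11)(12−9)(12−6) = 8·1·3·6 = 144 ≡ 1, so v_1 = 1^{−1} = 1 (mod 13).
  i = 2 (α = 4): (4−12)(4−11)(4−9)(4−6) = (−8)·(−7)·(−5)·(−2) = 560 ≡ 1, so v_2 = 1^{−1} = 1 (mod 13).
  i = 3 (α = 11): (11−12)(11−4)(11−9)(11−6) = (−1)·7·2·5 = −70 ≡ 8, so v_3 = 8^{−1} = 5 (mod 13).
  i = 4 (α = 9): (9−12)(9−4)(9−11)(9−6) = (−3)·5·(−2)·3 = 90 ≡ 12, so v_4 = 12^{−1} = 12 (mod 13).
  i = 5 (α = 6): (6−12)(6−4)(6−11)(6−9) = (−6)·2·(−5)·(−3) = −180 ≡ 2, so v_5 = 2^{−1} = 7 (mod 13).
  v = [1, 1, 5, 12, 7].
Step 2: syndromes of r = [6, 7, 9, 8, 10] (all sums mod 13).
  S_0 = Σ v_i r_i = 1·6 + 1·7 + 5·9 + 12·8 + 7·10 = 224 ≡ 3.
  S_1 = Σ v_i α_i r_i = 1·12·6 + 1·4·7 + 5·11·9 + 12·9·8 + 7·6·10 = 1879 ≡ 7.
  α_i^2 mod 13 = [1, 3, 4, 3, 10].
  S_2 = Σ v_i α_i^2 r_i = 1·1·6 + 1·3·7 + 5·4·9 + 12·3·8 + 7·10·10 = 1195 ≡ 12.
  S = (3, 7, 12) ≠ 0, so r is not a codeword (an error is present).
Step 3: locate the error. For a single error e at position i, S_ℓ = v_i·e·α_i^ℓ, so α_err = S_1/S_0.
  S_0^{−1} = 3^{−1} = 9 (mod 13), so α_err = 7·9 = 63 ≡ 11 = α_3. Error position i = 3.
  Consistency check: S_2/S_1 = 12·2 = 24 ≡ 11 = α_err ✓ (single-error assumption holds).
Step 4: error magnitude e = S_0/v_3 = S_0·∏_{j≠3}(α_3 − α_j) = 3·8 = 24 ≡ 11 (mod 13).
Step 5: correct position 3: c_3 = r_3 − e = 9 − 11 ≡ 11 (mod 13). Hence c = [6, 7, 11, 8, 10].
  Check: interpolating c through the α_i gives m(x) = 1 + 8·x (degree < 2) with m(α_i) = c_i for every i, so c is indeed a codeword.


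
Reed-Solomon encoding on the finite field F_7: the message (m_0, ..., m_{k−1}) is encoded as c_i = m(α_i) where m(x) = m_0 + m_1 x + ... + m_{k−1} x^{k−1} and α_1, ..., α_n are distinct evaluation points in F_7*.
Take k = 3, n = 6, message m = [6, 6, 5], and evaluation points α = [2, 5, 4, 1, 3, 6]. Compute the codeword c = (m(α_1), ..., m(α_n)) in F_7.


c = [3, 0, 5, 3, 6, 5]

Message polynomial: m(x) = 6 + 6·x + 5·x^2 (mod 7).
For each evaluation point α_i, compute m(α_i) mod 7:
  α_1 = 2: Horner steps 5 → 2 → 3, so m(2) = 3.
  α_2 = 5: Horner steps 5 → 3 → 0, so m(5) = 0.
  α_3 = 4: Horner steps 5 → 5 → 5, so m(4) = 5.
  α_4 = 1: Horner steps 5 → 4 → 3, so m(1) = 3.
  α_5 = 3: Horner steps 5 → 0 → 6, so m(3) = 6.
  α_6 = 6: Horner steps 5 → 1 → 5, so m(6) = 5.
Codeword c = [3, 0, 5, 3, 6, 5] ∈ F_7^6.


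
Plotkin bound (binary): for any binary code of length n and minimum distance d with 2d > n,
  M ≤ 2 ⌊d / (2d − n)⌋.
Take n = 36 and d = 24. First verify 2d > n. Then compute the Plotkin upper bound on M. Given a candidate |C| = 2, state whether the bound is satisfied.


Plotkin bound M ≤ 4; given |C| = 2 ≤ bound (satisfied).

Check applicability: 2d = 48, n = 36.
2d − n = 12 > 0, so Plotkin applies.
Compute d/(2d−n) = 24/12 ≈ 2.0000.
⌊d/(2d−n)⌋ = 2.
Plotkin bound: M ≤ 2·2 = 4.
Given |C| = 2, check: satisfied.
This |C| is below the Plotkin bound.


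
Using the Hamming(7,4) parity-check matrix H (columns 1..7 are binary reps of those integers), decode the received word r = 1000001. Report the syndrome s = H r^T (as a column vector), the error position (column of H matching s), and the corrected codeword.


s = (1, 1, 0)^T, error position = 6, corrected codeword c = 1000011

Compute s = H r^T mod 2 one row at a time:
  s_1 = 0 + 0 + 0 + 1 = 1 ≡ 1 (mod 2).
  s_2 = 0 + 0 + 0 + 1 = 1 ≡ 1 (mod 2).
  s_3 = 1 + 0 + 0 + 1 = 2 ≡ 0 (mod 2).
s = (1, 1, 0)^T — this equals column 6 of H (binary 110), so error is at position 6.
Correct: flip bit 6 of r = 1000001 to get c = 1000011.


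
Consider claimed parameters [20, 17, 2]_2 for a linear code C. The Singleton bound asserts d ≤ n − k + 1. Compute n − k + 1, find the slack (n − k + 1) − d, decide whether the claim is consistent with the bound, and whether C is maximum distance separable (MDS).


Singleton RHS = n − k + 1 = 4, slack = 2, bound satisfied, not MDS.

Singleton bound: d ≤ n − k + 1.
Here n = 20, k = 17, so n − k + 1 = 4.
Given d = 2, check d ≤ 4: YES.
Slack = (n − k + 1) − d = 2.
The code is NOT MDS (slack = 2 > 0).
Description: the claimed parameters are [20, 17, 2]_2; such a code would be non-MDS.


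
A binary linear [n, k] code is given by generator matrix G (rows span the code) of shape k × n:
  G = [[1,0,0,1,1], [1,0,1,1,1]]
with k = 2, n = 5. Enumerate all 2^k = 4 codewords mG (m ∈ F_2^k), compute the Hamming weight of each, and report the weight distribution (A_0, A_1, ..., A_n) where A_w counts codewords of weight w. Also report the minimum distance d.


Weight distribution: A_0 = 1, A_1 = 1, A_3 = 1, A_4 = 1. Minimum distance d = 1.

Enumerate all 2^2 = 4 messages m ∈ F_2^2.
For each, compute codeword c = mG in F_2^5, then tally its weight.
  m = 00 → c = 00000, weight = 0.
  m = 10 → c = 10011, weight = 3.
  m = 01 → c = 10111, weight = 4.
  m = 11 → c = 00100, weight = 1.
Tally weights:
  weight 0: 1 codewords.
  weight 1: 1 codewords.
  weight 3: 1 codewords.
  weight 4: 1 codewords.
Minimum distance d = smallest w > 0 with A_w > 0 = 1.
Sanity: Σ A_w = 4 = 2^2 = 4 ✓.


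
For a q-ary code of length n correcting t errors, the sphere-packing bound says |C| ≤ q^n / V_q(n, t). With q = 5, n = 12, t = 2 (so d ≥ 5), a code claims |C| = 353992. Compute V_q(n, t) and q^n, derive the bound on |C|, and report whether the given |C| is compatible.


V_q(n, t) = 1105, q^n = 244140625, Hamming bound = 220941, |C| = 353992 > bound (violated).

Step 1: Compute V_q(n, t) = Σ_{j=0}^2 C(n, j) (q−1)^j.
  j = 0: C(12,0)·(4)^0 = 1·1 = 1.
  j = 1: C(12,1)·(4)^1 = 12·4 = 48.
  j = 2: C(12,2)·(4)^2 = 66·16 = 1056.
  V_q(n, t) = 1 + 48 + 1056 = 1105.
Step 2: q^n = 5^12 = 244140625.
Step 3: Hamming bound ⌊q^n / V_q(n,t)⌋ = ⌊244140625/1105⌋ = 220941.
Step 4: Compare |C| = 353992 to 220941: violated.
The claimed |C| lies above the Hamming bound, so no 5-ary code of length 12 with d ≥ 5 can have 353992 codewords.


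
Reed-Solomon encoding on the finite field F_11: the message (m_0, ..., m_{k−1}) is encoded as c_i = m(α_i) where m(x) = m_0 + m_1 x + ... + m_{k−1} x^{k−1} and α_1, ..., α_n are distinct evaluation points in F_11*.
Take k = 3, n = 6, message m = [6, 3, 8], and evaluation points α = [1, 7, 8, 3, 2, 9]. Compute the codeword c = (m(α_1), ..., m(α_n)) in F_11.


c = [6, 1, 3, 10, 0, 10]

Message polynomial: m(x) = 6 + 3·x + 8·x^2 (mod 11).
For each evaluation point α_i, compute m(α_i) mod 11:
  α_1 = 1: Horner steps 8 → 0 → 6, so m(1) = 6.
  α_2 = 7: Horner steps 8 → 4 → 1, so m(7) = 1.
  α_3 = 8: Horner steps 8 → 1 → 3, so m(8) = 3.
  α_4 = 3: Horner steps 8 → 5 → 10, so m(3) = 10.
  α_5 = 2: Horner steps 8 → 8 → 0, so m(2) = 0.
  α_6 = 9: Horner steps 8 → 9 → 10, so m(9) = 10.
Codeword c = [6, 1, 3, 10, 0, 10] ∈ F_11^6.


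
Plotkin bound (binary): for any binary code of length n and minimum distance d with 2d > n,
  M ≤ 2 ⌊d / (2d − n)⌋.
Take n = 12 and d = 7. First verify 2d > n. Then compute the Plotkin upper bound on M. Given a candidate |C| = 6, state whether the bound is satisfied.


Plotkin bound M ≤ 6; given |C| = 6 ≤ bound (satisfied).

Check applicability: 2d = 14, n = 12.
2d − n = 2 > 0, so Plotkin applies.
Compute d/(2d−n) = 7/2 ≈ 3.5000.
⌊d/(2d−n)⌋ = 3.
Plotkin bound: M ≤ 2·3 = 6.
Given |C| = 6, check: satisfied.
This |C| is at the Plotkin bound.


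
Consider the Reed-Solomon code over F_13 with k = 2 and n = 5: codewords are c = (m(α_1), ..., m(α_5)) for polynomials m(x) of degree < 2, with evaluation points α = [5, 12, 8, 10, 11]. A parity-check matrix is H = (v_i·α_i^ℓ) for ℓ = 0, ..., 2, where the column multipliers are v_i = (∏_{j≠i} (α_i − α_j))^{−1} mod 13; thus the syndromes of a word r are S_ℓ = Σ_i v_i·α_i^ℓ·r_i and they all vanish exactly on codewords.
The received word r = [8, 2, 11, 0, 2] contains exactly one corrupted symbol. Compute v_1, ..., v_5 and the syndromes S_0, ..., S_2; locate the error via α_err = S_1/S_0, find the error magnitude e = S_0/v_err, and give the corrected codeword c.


S = (5, 3, 7), error at position 5, error magnitude e = 1, c = [8, 2, 11, 0, 1].

Step 1: column multipliers v_i = (∏_{j≠i}(α_i − α_j))^{−1} mod 13.
  i = 1 (α = 5): (5−12)(5−8)(5−10)(5−11) = (−7)·(−3)·(−5)·(−6) = 630 ≡ 6, so v_1 = 6^{−1} = 11 (mod 13).
  i = 2 (α = 12): (12−5)(12−8)(12−10)(12−11) = 7·4·2·1 = 56 ≡ 4, so v_2 = 4^{−1} = 10 (mod 13).
  i = 3 (α = 8): (8−5)(8−12)(8−10)(8−11) = 3·(−4)·(−2)·(−3) = −72 ≡ 6, so v_3 = 6^{−1} = 11 (mod 13).
  i = 4 (α = 10): (10−5)(10−12)(10−8)(10−11) = 5·(−2)·2·(−1) = 20 ≡ 7, so v_4 = 7^{−1} = 2 (mod 13).
  i = 5 (α = 11): (11−5)(11−12)(11−8)(11−10) = 6·(−1)·3·1 = −18 ≡ 8, so v_5 = 8^{−1} = 5 (mod 13).
  v = [11, 10, 11, 2, 5].
Step 2: syndromes of r = [8, 2, 11, 0, 2] (all sums mod 13).
  S_0 = Σ v_i r_i = 11·8 + 10·2 + 11·11 + 2·0 + 5·2 = 239 ≡ 5.
  S_1 = Σ v_i α_i r_i = 11·5·8 + 10·12·2 + 11·8·11 + 2·10·0 + 5·11·2 = 1758 ≡ 3.
  α_i^2 mod 13 = [12, 1, 12, 9, 4].
  S_2 = Σ v_i α_i^2 r_i = 11·12·8 + 10·1·2 + 11·12·11 + 2·9·0 + 5·4·2 = 2568 ≡ 7.
  S = (5, 3, 7) ≠ 0, so r is not a codeword (an error is present).
Step 3: locate the error. For a single error e at position i, S_ℓ = v_i·e·α_i^ℓ, so α_err = S_1/S_0.
  S_0^{−1} = 5^{−1} = 8 (mod 13), so α_err = 3·8 = 24 ≡ 11 = α_5. Error position i = 5.
  Consistency check: S_2/S_1 = 7·9 = 63 ≡ 11 = α_err ✓ (single-error assumption holds).
Step 4: error magnitude e = S_0/v_5 = S_0·∏_{j≠5}(α_5 − α_j) = 5·8 = 40 ≡ 1 (mod 13).
Step 5: correct position 5: c_5 = r_5 − e = 2 − 1 ≡ 1 (mod 13). Hence c = [8, 2, 11, 0, 1].
  Check: interpolating c through the α_i gives m(x) = 3 + 1·x (degree < 2) with m(α_i) = c_i for every i, so c is indeed a codeword.


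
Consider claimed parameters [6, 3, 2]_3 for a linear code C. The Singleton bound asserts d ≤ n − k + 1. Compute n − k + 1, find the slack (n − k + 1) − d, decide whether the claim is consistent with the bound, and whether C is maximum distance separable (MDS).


Singleton RHS = n − k + 1 = 4, slack = 2, bound satisfied, not MDS.

Singleton bound: d ≤ n − k + 1.
Here n = 6, k = 3, so n − k + 1 = 4.
Given d = 2, check d ≤ 4: YES.
Slack = (n − k + 1) − d = 2.
The code is NOT MDS (slack = 2 > 0).
Description: the claimed parameters are [6, 3, 2]_3; such a code would be non-MDS.


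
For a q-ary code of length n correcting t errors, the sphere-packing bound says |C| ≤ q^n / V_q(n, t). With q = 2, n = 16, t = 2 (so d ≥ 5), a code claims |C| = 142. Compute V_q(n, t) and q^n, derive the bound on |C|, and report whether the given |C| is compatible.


V_q(n, t) = 137, q^n = 65536, Hamming bound = 478, |C| = 142 ≤ bound (satisfied).

Step 1: Compute V_q(n, t) = Σ_{j=0}^2 C(n, j) (q−1)^j.
  j = 0: C(16,0)·(1)^0 = 1·1 = 1.
  j = 1: C(16,1)·(1)^1 = 16·1 = 16.
  j = 2: C(16,2)·(1)^2 = 120·1 = 120.
  V_q(n, t) = 1 + 16 + 120 = 137.
Step 2: q^n = 2^16 = 65536.
Step 3: Hamming bound ⌊q^n / V_q(n,t)⌋ = ⌊65536/137⌋ = 478.
Step 4: Compare |C| = 142 to 478: satisfied.
The claimed |C| lies below the Hamming bound.


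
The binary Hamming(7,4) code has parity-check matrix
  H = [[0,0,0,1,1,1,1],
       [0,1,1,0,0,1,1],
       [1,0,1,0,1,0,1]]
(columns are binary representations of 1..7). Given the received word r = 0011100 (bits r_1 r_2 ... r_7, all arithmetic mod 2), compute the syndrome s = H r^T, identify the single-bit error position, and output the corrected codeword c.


s = (0, 1, 0)^T, error position = 2, corrected codeword c = 0111100

Compute s = H r^T mod 2 one row at a time:
  s_1 = 1 + 1 + 0 + 0 = 2 ≡ 0 (mod 2).
  s_2 = 0 + 1 + 0 + 0 = 1 ≡ 1 (mod 2).
  s_3 = 0 + 1 + 1 + 0 = 2 ≡ 0 (mod 2).
s = (0, 1, 0)^T — this equals column 2 of H (binary 010), so error is at position 2.
Correct: flip bit 2 of r = 0011100 to get c = 0111100.


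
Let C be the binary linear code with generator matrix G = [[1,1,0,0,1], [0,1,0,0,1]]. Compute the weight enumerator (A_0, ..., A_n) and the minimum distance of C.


Weight distribution: A_0 = 1, A_1 = 1, A_2 = 1, A_3 = 1. Minimum distance d = 1.

Enumerate all 2^2 = 4 messages m ∈ F_2^2.
For each, compute codeword c = mG in F_2^5, then tally its weight.
  m = 00 → c = 00000, weight = 0.
  m = 10 → c = 11001, weight = 3.
  m = 01 → c = 01001, weight = 2.
  m = 11 → c = 10000, weight = 1.
Tally weights:
  weight 0: 1 codewords.
  weight 1: 1 codewords.
  weight 2: 1 codewords.
  weight 3: 1 codewords.
Minimum distance d = smallest w > 0 with A_w > 0 = 1.
Sanity: Σ A_w = 4 = 2^2 = 4 ✓.
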